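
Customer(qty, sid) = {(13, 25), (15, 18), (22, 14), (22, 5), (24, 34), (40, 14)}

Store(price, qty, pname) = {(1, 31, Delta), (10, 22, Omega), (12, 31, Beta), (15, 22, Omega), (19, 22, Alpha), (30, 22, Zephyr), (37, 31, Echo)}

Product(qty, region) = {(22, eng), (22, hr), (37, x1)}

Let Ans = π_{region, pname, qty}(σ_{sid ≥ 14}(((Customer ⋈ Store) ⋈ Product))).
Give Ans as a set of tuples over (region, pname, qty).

Customer ⋈ Store (natural join on qty): {(22, 14, 10, Omega), (22, 14, 15, Omega), (22, 14, 19, Alpha), (22, 14, 30, Zephyr), (22, 5, 10, Omega), (22, 5, 15, Omega), (22, 5, 19, Alpha), (22, 5, 30, Zephyr)}
(Customer ⋈ Store) ⋈ Product (natural join on qty): {(22, 14, 10, Omega, eng), (22, 14, 10, Omega, hr), (22, 14, 15, Omega, eng), (22, 14, 15, Omega, hr), (22, 14, 19, Alpha, eng), (22, 14, 19, Alpha, hr), (22, 14, 30, Zephyr, eng), (22, 14, 30, Zephyr, hr), (22, 5, 10, Omega, eng), (22, 5, 10, Omega, hr), (22, 5, 15, Omega, eng), (22, 5, 15, Omega, hr), (22, 5, 19, Alpha, eng), (22, 5, 19, Alpha, hr), (22, 5, 30, Zephyr, eng), (22, 5, 30, Zephyr, hr)}
Apply σ_{sid ≥ 14}; surviving tuples: {(22, 14, 10, Omega, eng), (22, 14, 10, Omega, hr), (22, 14, 15, Omega, eng), (22, 14, 15, Omega, hr), (22, 14, 19, Alpha, eng), (22, 14, 19, Alpha, hr), (22, 14, 30, Zephyr, eng), (22, 14, 30, Zephyr, hr)}
π[region, pname, qty]: project onto (region, pname, qty) (2 duplicate(s) eliminated) → {(eng, Alpha, 22), (eng, Omega, 22), (eng, Zephyr, 22), (hr, Alpha, 22), (hr, Omega, 22), (hr, Zephyr, 22)}

{(eng, Alpha, 22), (eng, Omega, 22), (eng, Zephyr, 22), (hr, Alpha, 22), (hr, Omega, 22), (hr, Zephyr, 22)}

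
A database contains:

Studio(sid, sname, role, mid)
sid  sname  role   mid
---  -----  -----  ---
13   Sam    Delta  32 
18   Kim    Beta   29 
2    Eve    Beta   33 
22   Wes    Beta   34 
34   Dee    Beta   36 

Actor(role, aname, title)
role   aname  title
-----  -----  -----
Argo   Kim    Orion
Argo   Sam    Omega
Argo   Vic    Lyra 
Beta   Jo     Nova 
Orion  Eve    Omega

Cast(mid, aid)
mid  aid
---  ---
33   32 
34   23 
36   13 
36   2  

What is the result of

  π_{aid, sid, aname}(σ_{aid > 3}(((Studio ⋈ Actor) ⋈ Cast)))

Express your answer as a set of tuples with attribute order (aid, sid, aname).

{(13, 34, Jo), (23, 22, Jo), (32, 2, Jo)}

Natural join on role: {(18, Kim, Beta, 29, Jo, Nova), (2, Eve, Beta, 33, Jo, Nova), (22, Wes, Beta, 34, Jo, Nova), (34, Dee, Beta, 36, Jo, Nova)}
Natural join on mid: {(2, Eve, Beta, 33, Jo, Nova, 32), (22, Wes, Beta, 34, Jo, Nova, 23), (34, Dee, Beta, 36, Jo, Nova, 13), (34, Dee, Beta, 36, Jo, Nova, 2)}
Filtering on aid > 3 leaves {(2, Eve, Beta, 33, Jo, Nova, 32), (22, Wes, Beta, 34, Jo, Nova, 23), (34, Dee, Beta, 36, Jo, Nova, 13)}.
Projecting to aid, sid, aname: {(13, 34, Jo), (23, 22, Jo), (32, 2, Jo)}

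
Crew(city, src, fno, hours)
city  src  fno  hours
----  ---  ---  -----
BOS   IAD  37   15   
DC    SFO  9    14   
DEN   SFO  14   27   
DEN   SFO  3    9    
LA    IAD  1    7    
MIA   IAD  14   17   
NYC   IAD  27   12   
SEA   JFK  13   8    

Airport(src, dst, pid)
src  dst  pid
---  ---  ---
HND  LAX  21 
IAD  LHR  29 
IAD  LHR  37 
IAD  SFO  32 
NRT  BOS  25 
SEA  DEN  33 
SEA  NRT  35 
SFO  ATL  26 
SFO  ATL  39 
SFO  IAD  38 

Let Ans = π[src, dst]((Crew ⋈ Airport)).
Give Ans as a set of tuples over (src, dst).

{(IAD, LHR), (IAD, SFO), (SFO, ATL), (SFO, IAD)}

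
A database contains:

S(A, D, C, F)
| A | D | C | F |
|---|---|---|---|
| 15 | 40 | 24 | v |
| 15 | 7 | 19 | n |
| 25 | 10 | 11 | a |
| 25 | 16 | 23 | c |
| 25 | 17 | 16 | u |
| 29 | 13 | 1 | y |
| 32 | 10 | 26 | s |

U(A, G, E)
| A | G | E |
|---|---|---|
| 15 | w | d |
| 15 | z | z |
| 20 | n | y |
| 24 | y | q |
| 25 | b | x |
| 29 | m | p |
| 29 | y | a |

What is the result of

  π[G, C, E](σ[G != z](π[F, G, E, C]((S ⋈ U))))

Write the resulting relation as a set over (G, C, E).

{(b, 11, x), (b, 16, x), (b, 23, x), (m, 1, p), (w, 19, d), (w, 24, d), (y, 1, a)}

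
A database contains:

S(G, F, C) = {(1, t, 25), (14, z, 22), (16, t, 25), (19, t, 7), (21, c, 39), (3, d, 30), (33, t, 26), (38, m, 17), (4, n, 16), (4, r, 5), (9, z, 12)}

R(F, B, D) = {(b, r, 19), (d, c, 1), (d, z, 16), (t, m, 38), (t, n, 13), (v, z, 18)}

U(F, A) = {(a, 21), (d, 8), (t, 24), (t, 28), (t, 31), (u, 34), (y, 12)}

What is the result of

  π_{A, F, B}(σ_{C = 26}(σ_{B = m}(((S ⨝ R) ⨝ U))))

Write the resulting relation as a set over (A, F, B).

Joining S and R on F yields {(1, t, 25, m, 38), (1, t, 25, n, 13), (16, t, 25, m, 38), (16, t, 25, n, 13), (19, t, 7, m, 38), (19, t, 7, n, 13), (3, d, 30, c, 1), (3, d, 30, z, 16), (33, t, 26, m, 38), (33, t, 26, n, 13)}.
Joining (S ⨝ R) and U on F yields {(1, t, 25, m, 38, 24), (1, t, 25, m, 38, 28), (1, t, 25, m, 38, 31), (1, t, 25, n, 13, 24), (1, t, 25, n, 13, 28), (1, t, 25, n, 13, 31), (16, t, 25, m, 38, 24), (16, t, 25, m, 38, 28), (16, t, 25, m, 38, 31), (16, t, 25, n, 13, 24), (16, t, 25, n, 13, 28), (16, t, 25, n, 13, 31), (19, t, 7, m, 38, 24), (19, t, 7, m, 38, 28), (19, t, 7, m, 38, 31), (19, t, 7, n, 13, 24), (19, t, 7, n, 13, 28), (19, t, 7, n, 13, 31), (3, d, 30, c, 1, 8), (3, d, 30, z, 16, 8), (33, t, 26, m, 38, 24), (33, t, 26, m, 38, 28), (33, t, 26, m, 38, 31), (33, t, 26, n, 13, 24), (33, t, 26, n, 13, 28), (33, t, 26, n, 13, 31)}.
Apply σ_{B = m}; surviving tuples: {(1, t, 25, m, 38, 24), (1, t, 25, m, 38, 28), (1, t, 25, m, 38, 31), (16, t, 25, m, 38, 24), (16, t, 25, m, 38, 28), (16, t, 25, m, 38, 31), (19, t, 7, m, 38, 24), (19, t, 7, m, 38, 28), (19, t, 7, m, 38, 31), (33, t, 26, m, 38, 24), (33, t, 26, m, 38, 28), (33, t, 26, m, 38, 31)}
Apply σ_{C = 26}; surviving tuples: {(33, t, 26, m, 38, 24), (33, t, 26, m, 38, 28), (33, t, 26, m, 38, 31)}
Keep only column(s) A, F, B: {(24, t, m), (28, t, m), (31, t, m)}

{(24, t, m), (28, t, m), (31, t, m)}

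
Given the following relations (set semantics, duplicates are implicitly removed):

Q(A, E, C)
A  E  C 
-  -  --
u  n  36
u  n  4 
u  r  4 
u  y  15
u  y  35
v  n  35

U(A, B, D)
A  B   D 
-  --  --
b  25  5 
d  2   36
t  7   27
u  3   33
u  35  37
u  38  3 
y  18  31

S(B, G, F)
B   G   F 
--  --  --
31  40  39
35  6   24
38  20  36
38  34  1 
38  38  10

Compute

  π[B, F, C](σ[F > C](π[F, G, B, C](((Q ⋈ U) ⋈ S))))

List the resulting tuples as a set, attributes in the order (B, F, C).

Natural join on A: {(u, n, 36, 3, 33), (u, n, 36, 35, 37), (u, n, 36, 38, 3), (u, n, 4, 3, 33), (u, n, 4, 35, 37), (u, n, 4, 38, 3), (u, r, 4, 3, 33), (u, r, 4, 35, 37), (u, r, 4, 38, 3), (u, y, 15, 3, 33), (u, y, 15, 35, 37), (u, y, 15, 38, 3), (u, y, 35, 3, 33), (u, y, 35, 35, 37), (u, y, 35, 38, 3)}
Natural join on B: {(u, n, 36, 35, 37, 6, 24), (u, n, 36, 38, 3, 20, 36), (u, n, 36, 38, 3, 34, 1), (u, n, 36, 38, 3, 38, 10), (u, n, 4, 35, 37, 6, 24), (u, n, 4, 38, 3, 20, 36), (u, n, 4, 38, 3, 34, 1), (u, n, 4, 38, 3, 38, 10), (u, r, 4, 35, 37, 6, 24), (u, r, 4, 38, 3, 20, 36), (u, r, 4, 38, 3, 34, 1), (u, r, 4, 38, 3, 38, 10), (u, y, 15, 35, 37, 6, 24), (u, y, 15, 38, 3, 20, 36), (u, y, 15, 38, 3, 34, 1), (u, y, 15, 38, 3, 38, 10), (u, y, 35, 35, 37, 6, 24), (u, y, 35, 38, 3, 20, 36), (u, y, 35, 38, 3, 34, 1), (u, y, 35, 38, 3, 38, 10)}
π_{F, G, B, C} gives {(1, 34, 38, 15), (1, 34, 38, 35), (1, 34, 38, 36), (1, 34, 38, 4), (10, 38, 38, 15), (10, 38, 38, 35), (10, 38, 38, 36), (10, 38, 38, 4), (24, 6, 35, 15), (24, 6, 35, 35), (24, 6, 35, 36), (24, 6, 35, 4), (36, 20, 38, 15), (36, 20, 38, 35), (36, 20, 38, 36), (36, 20, 38, 4)} (4 duplicate(s) eliminated).
σ[F > C]: keep tuples satisfying F > C → {(10, 38, 38, 4), (24, 6, 35, 15), (24, 6, 35, 4), (36, 20, 38, 15), (36, 20, 38, 35), (36, 20, 38, 4)}
π_{B, F, C} gives {(35, 24, 15), (35, 24, 4), (38, 10, 4), (38, 36, 15), (38, 36, 35), (38, 36, 4)}.

{(35, 24, 15), (35, 24, 4), (38, 10, 4), (38, 36, 15), (38, 36, 35), (38, 36, 4)}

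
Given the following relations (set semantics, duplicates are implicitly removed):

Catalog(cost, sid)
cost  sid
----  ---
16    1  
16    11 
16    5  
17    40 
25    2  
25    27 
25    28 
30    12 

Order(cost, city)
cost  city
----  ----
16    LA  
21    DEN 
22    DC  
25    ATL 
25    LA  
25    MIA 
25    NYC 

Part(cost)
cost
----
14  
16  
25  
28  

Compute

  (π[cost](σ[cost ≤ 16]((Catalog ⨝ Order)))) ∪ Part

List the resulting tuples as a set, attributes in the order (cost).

Natural join on cost: {(16, 1, LA), (16, 11, LA), (16, 5, LA), (25, 2, ATL), (25, 2, LA), (25, 2, MIA), (25, 2, NYC), (25, 27, ATL), (25, 27, LA), (25, 27, MIA), (25, 27, NYC), (25, 28, ATL), (25, 28, LA), (25, 28, MIA), (25, 28, NYC)}
σ[cost ≤ 16]: keep tuples satisfying cost ≤ 16 → {(16, 1, LA), (16, 11, LA), (16, 5, LA)}
Keep only column(s) cost (2 duplicate(s) eliminated): {16}
Taking the union: {14, 16, 25, 28}

{14, 16, 25, 28}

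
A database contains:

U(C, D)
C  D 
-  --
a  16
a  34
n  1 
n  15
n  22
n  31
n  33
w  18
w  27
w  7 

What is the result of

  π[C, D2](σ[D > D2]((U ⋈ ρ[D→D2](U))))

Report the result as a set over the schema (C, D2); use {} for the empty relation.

ρ[D→D2]: schema becomes (C, D2); tuples unchanged.
U ⋈ ρ[D→D2](U) (natural join on C): {(a, 16, 16), (a, 16, 34), (a, 34, 16), (a, 34, 34), (n, 1, 1), (n, 1, 15), (n, 1, 22), (n, 1, 31), (n, 1, 33), (n, 15, 1), (n, 15, 15), (n, 15, 22), (n, 15, 31), (n, 15, 33), (n, 22, 1), (n, 22, 15), (n, 22, 22), (n, 22, 31), (n, 22, 33), (n, 31, 1), (n, 31, 15), (n, 31, 22), (n, 31, 31), (n, 31, 33), (n, 33, 1), (n, 33, 15), (n, 33, 22), (n, 33, 31), (n, 33, 33), (w, 18, 18), (w, 18, 27), (w, 18, 7), (w, 27, 18), (w, 27, 27), (w, 27, 7), (w, 7, 18), (w, 7, 27), (w, 7, 7)}
Filtering on D > D2 leaves {(a, 34, 16), (n, 15, 1), (n, 22, 1), (n, 22, 15), (n, 31, 1), (n, 31, 15), (n, 31, 22), (n, 33, 1), (n, 33, 15), (n, 33, 22), (n, 33, 31), (w, 18, 7), (w, 27, 18), (w, 27, 7)}.
Keep only column(s) C, D2 (7 duplicate(s) eliminated): {(a, 16), (n, 1), (n, 15), (n, 22), (n, 31), (w, 18), (w, 7)}

{(a, 16), (n, 1), (n, 15), (n, 22), (n, 31), (w, 18), (w, 7)}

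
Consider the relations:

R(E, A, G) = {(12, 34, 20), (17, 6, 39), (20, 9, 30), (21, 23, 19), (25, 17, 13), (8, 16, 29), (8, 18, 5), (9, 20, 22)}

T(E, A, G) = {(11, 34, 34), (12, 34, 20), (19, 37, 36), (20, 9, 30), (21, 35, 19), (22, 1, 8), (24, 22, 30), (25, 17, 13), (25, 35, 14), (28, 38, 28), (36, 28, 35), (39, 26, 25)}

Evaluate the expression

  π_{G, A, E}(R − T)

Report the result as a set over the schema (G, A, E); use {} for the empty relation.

{(19, 23, 21), (22, 20, 9), (29, 16, 8), (39, 6, 17), (5, 18, 8)}

Taking the difference: {(17, 6, 39), (21, 23, 19), (8, 16, 29), (8, 18, 5), (9, 20, 22)}
π[G, A, E]: project onto (G, A, E) → {(19, 23, 21), (22, 20, 9), (29, 16, 8), (39, 6, 17), (5, 18, 8)}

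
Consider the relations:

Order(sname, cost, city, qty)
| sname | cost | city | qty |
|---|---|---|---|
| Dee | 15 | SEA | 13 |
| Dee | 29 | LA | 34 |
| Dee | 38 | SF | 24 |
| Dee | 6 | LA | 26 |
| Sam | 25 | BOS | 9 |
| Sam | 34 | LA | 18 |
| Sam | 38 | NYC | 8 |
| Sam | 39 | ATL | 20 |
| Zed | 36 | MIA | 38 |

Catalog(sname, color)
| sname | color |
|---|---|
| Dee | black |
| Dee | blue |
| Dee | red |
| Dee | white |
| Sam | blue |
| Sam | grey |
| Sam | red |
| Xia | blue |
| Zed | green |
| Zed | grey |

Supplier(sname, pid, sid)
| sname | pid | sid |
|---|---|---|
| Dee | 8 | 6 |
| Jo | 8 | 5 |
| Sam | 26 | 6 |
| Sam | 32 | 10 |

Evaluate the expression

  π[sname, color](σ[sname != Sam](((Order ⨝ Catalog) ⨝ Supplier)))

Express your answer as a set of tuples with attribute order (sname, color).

Natural join on sname: {(Dee, 15, SEA, 13, black), (Dee, 15, SEA, 13, blue), (Dee, 15, SEA, 13, red), (Dee, 15, SEA, 13, white), (Dee, 29, LA, 34, black), (Dee, 29, LA, 34, blue), (Dee, 29, LA, 34, red), (Dee, 29, LA, 34, white), (Dee, 38, SF, 24, black), (Dee, 38, SF, 24, blue), (Dee, 38, SF, 24, red), (Dee, 38, SF, 24, white), (Dee, 6, LA, 26, black), (Dee, 6, LA, 26, blue), (Dee, 6, LA, 26, red), (Dee, 6, LA, 26, white), (Sam, 25, BOS, 9, blue), (Sam, 25, BOS, 9, grey), (Sam, 25, BOS, 9, red), (Sam, 34, LA, 18, blue), (Sam, 34, LA, 18, grey), (Sam, 34, LA, 18, red), (Sam, 38, NYC, 8, blue), (Sam, 38, NYC, 8, grey), (Sam, 38, NYC, 8, red), (Sam, 39, ATL, 20, blue), (Sam, 39, ATL, 20, grey), (Sam, 39, ATL, 20, red), (Zed, 36, MIA, 38, green), (Zed, 36, MIA, 38, grey)}
Natural join on sname: {(Dee, 15, SEA, 13, black, 8, 6), (Dee, 15, SEA, 13, blue, 8, 6), (Dee, 15, SEA, 13, red, 8, 6), (Dee, 15, SEA, 13, white, 8, 6), (Dee, 29, LA, 34, black, 8, 6), (Dee, 29, LA, 34, blue, 8, 6), (Dee, 29, LA, 34, red, 8, 6), (Dee, 29, LA, 34, white, 8, 6), (Dee, 38, SF, 24, black, 8, 6), (Dee, 38, SF, 24, blue, 8, 6), (Dee, 38, SF, 24, red, 8, 6), (Dee, 38, SF, 24, white, 8, 6), (Dee, 6, LA, 26, black, 8, 6), (Dee, 6, LA, 26, blue, 8, 6), (Dee, 6, LA, 26, red, 8, 6), (Dee, 6, LA, 26, white, 8, 6), (Sam, 25, BOS, 9, blue, 26, 6), (Sam, 25, BOS, 9, blue, 32, 10), (Sam, 25, BOS, 9, grey, 26, 6), (Sam, 25, BOS, 9, grey, 32, 10), (Sam, 25, BOS, 9, red, 26, 6), (Sam, 25, BOS, 9, red, 32, 10), (Sam, 34, LA, 18, blue, 26, 6), (Sam, 34, LA, 18, blue, 32, 10), (Sam, 34, LA, 18, grey, 26, 6), (Sam, 34, LA, 18, grey, 32, 10), (Sam, 34, LA, 18, red, 26, 6), (Sam, 34, LA, 18, red, 32, 10), (Sam, 38, NYC, 8, blue, 26, 6), (Sam, 38, NYC, 8, blue, 32, 10), (Sam, 38, NYC, 8, grey, 26, 6), (Sam, 38, NYC, 8, grey, 32, 10), (Sam, 38, NYC, 8, red, 26, 6), (Sam, 38, NYC, 8, red, 32, 10), (Sam, 39, ATL, 20, blue, 26, 6), (Sam, 39, ATL, 20, blue, 32, 10), (Sam, 39, ATL, 20, grey, 26, 6), (Sam, 39, ATL, 20, grey, 32, 10), (Sam, 39, ATL, 20, red, 26, 6), (Sam, 39, ATL, 20, red, 32, 10)}
Selection sname != Sam: {(Dee, 15, SEA, 13, black, 8, 6), (Dee, 15, SEA, 13, blue, 8, 6), (Dee, 15, SEA, 13, red, 8, 6), (Dee, 15, SEA, 13, white, 8, 6), (Dee, 29, LA, 34, black, 8, 6), (Dee, 29, LA, 34, blue, 8, 6), (Dee, 29, LA, 34, red, 8, 6), (Dee, 29, LA, 34, white, 8, 6), (Dee, 38, SF, 24, black, 8, 6), (Dee, 38, SF, 24, blue, 8, 6), (Dee, 38, SF, 24, red, 8, 6), (Dee, 38, SF, 24, white, 8, 6), (Dee, 6, LA, 26, black, 8, 6), (Dee, 6, LA, 26, blue, 8, 6), (Dee, 6, LA, 26, red, 8, 6), (Dee, 6, LA, 26, white, 8, 6)}
π[sname, color]: project onto (sname, color) (12 duplicate(s) eliminated) → {(Dee, black), (Dee, blue), (Dee, red), (Dee, white)}

{(Dee, black), (Dee, blue), (Dee, red), (Dee, white)}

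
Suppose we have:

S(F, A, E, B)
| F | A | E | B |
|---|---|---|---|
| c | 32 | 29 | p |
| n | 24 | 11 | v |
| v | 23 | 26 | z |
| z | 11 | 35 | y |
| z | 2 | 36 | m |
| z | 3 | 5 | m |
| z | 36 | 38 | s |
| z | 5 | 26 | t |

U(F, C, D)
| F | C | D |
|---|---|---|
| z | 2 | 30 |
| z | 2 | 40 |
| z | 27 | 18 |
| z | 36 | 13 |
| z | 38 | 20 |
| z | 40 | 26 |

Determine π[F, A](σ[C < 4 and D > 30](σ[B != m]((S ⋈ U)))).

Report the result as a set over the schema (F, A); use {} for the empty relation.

Joining S and U on F yields {(z, 11, 35, y, 2, 30), (z, 11, 35, y, 2, 40), (z, 11, 35, y, 27, 18), (z, 11, 35, y, 36, 13), (z, 11, 35, y, 38, 20), (z, 11, 35, y, 40, 26), (z, 2, 36, m, 2, 30), (z, 2, 36, m, 2, 40), (z, 2, 36, m, 27, 18), (z, 2, 36, m, 36, 13), (z, 2, 36, m, 38, 20), (z, 2, 36, m, 40, 26), (z, 3, 5, m, 2, 30), (z, 3, 5, m, 2, 40), (z, 3, 5, m, 27, 18), (z, 3, 5, m, 36, 13), (z, 3, 5, m, 38, 20), (z, 3, 5, m, 40, 26), (z, 36, 38, s, 2, 30), (z, 36, 38, s, 2, 40), (z, 36, 38, s, 27, 18), (z, 36, 38, s, 36, 13), (z, 36, 38, s, 38, 20), (z, 36, 38, s, 40, 26), (z, 5, 26, t, 2, 30), (z, 5, 26, t, 2, 40), (z, 5, 26, t, 27, 18), (z, 5, 26, t, 36, 13), (z, 5, 26, t, 38, 20), (z, 5, 26, t, 40, 26)}.
Filtering on B != m leaves {(z, 11, 35, y, 2, 30), (z, 11, 35, y, 2, 40), (z, 11, 35, y, 27, 18), (z, 11, 35, y, 36, 13), (z, 11, 35, y, 38, 20), (z, 11, 35, y, 40, 26), (z, 36, 38, s, 2, 30), (z, 36, 38, s, 2, 40), (z, 36, 38, s, 27, 18), (z, 36, 38, s, 36, 13), (z, 36, 38, s, 38, 20), (z, 36, 38, s, 40, 26), (z, 5, 26, t, 2, 30), (z, 5, 26, t, 2, 40), (z, 5, 26, t, 27, 18), (z, 5, 26, t, 36, 13), (z, 5, 26, t, 38, 20), (z, 5, 26, t, 40, 26)}.
Filtering on C < 4 and D > 30 leaves {(z, 11, 35, y, 2, 40), (z, 36, 38, s, 2, 40), (z, 5, 26, t, 2, 40)}.
Projecting to F, A: {(z, 11), (z, 36), (z, 5)}

{(z, 11), (z, 36), (z, 5)}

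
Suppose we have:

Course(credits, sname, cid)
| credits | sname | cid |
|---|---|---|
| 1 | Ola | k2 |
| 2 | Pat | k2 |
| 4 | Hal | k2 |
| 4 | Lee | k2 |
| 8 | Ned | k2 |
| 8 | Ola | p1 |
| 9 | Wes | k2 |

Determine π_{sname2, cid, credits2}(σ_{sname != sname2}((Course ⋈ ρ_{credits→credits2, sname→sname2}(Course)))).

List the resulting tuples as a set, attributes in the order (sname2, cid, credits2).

ρ[credits→credits2, sname→sname2]: schema becomes (credits2, sname2, cid); tuples unchanged.
Joining Course and ρ_{credits→credits2, sname→sname2}(Course) on cid yields {(1, Ola, k2, 1, Ola), (1, Ola, k2, 2, Pat), (1, Ola, k2, 4, Hal), (1, Ola, k2, 4, Lee), (1, Ola, k2, 8, Ned), (1, Ola, k2, 9, Wes), (2, Pat, k2, 1, Ola), (2, Pat, k2, 2, Pat), (2, Pat, k2, 4, Hal), (2, Pat, k2, 4, Lee), (2, Pat, k2, 8, Ned), (2, Pat, k2, 9, Wes), (4, Hal, k2, 1, Ola), (4, Hal, k2, 2, Pat), (4, Hal, k2, 4, Hal), (4, Hal, k2, 4, Lee), (4, Hal, k2, 8, Ned), (4, Hal, k2, 9, Wes), (4, Lee, k2, 1, Ola), (4, Lee, k2, 2, Pat), (4, Lee, k2, 4, Hal), (4, Lee, k2, 4, Lee), (4, Lee, k2, 8, Ned), (4, Lee, k2, 9, Wes), (8, Ned, k2, 1, Ola), (8, Ned, k2, 2, Pat), (8, Ned, k2, 4, Hal), (8, Ned, k2, 4, Lee), (8, Ned, k2, 8, Ned), (8, Ned, k2, 9, Wes), (8, Ola, p1, 8, Ola), (9, Wes, k2, 1, Ola), (9, Wes, k2, 2, Pat), (9, Wes, k2, 4, Hal), (9, Wes, k2, 4, Lee), (9, Wes, k2, 8, Ned), (9, Wes, k2, 9, Wes)}.
σ[sname != sname2]: keep tuples satisfying sname != sname2 → {(1, Ola, k2, 2, Pat), (1, Ola, k2, 4, Hal), (1, Ola, k2, 4, Lee), (1, Ola, k2, 8, Ned), (1, Ola, k2, 9, Wes), (2, Pat, k2, 1, Ola), (2, Pat, k2, 4, Hal), (2, Pat, k2, 4, Lee), (2, Pat, k2, 8, Ned), (2, Pat, k2, 9, Wes), (4, Hal, k2, 1, Ola), (4, Hal, k2, 2, Pat), (4, Hal, k2, 4, Lee), (4, Hal, k2, 8, Ned), (4, Hal, k2, 9, Wes), (4, Lee, k2, 1, Ola), (4, Lee, k2, 2, Pat), (4, Lee, k2, 4, Hal), (4, Lee, k2, 8, Ned), (4, Lee, k2, 9, Wes), (8, Ned, k2, 1, Ola), (8, Ned, k2, 2, Pat), (8, Ned, k2, 4, Hal), (8, Ned, k2, 4, Lee), (8, Ned, k2, 9, Wes), (9, Wes, k2, 1, Ola), (9, Wes, k2, 2, Pat), (9, Wes, k2, 4, Hal), (9, Wes, k2, 4, Lee), (9, Wes, k2, 8, Ned)}
π_{sname2, cid, credits2} gives {(Hal, k2, 4), (Lee, k2, 4), (Ned, k2, 8), (Ola, k2, 1), (Pat, k2, 2), (Wes, k2, 9)} (24 duplicate(s) eliminated).

{(Hal, k2, 4), (Lee, k2, 4), (Ned, k2, 8), (Ola, k2, 1), (Pat, k2, 2), (Wes, k2, 9)}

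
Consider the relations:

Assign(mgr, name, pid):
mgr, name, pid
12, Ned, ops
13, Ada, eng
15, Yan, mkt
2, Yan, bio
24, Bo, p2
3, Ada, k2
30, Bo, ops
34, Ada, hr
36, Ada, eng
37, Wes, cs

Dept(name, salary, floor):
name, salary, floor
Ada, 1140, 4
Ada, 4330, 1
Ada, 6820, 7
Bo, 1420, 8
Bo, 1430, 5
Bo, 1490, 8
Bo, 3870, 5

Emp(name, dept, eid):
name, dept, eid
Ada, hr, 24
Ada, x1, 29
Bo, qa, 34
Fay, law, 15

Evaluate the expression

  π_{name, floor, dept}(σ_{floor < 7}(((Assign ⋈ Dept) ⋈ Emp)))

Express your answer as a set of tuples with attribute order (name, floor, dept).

{(Ada, 1, hr), (Ada, 1, x1), (Ada, 4, hr), (Ada, 4, x1), (Bo, 5, qa)}

Assign ⋈ Dept (natural join on name): {(13, Ada, eng, 1140, 4), (13, Ada, eng, 4330, 1), (13, Ada, eng, 6820, 7), (24, Bo, p2, 1420, 8), (24, Bo, p2, 1430, 5), (24, Bo, p2, 1490, 8), (24, Bo, p2, 3870, 5), (3, Ada, k2, 1140, 4), (3, Ada, k2, 4330, 1), (3, Ada, k2, 6820, 7), (30, Bo, ops, 1420, 8), (30, Bo, ops, 1430, 5), (30, Bo, ops, 1490, 8), (30, Bo, ops, 3870, 5), (34, Ada, hr, 1140, 4), (34, Ada, hr, 4330, 1), (34, Ada, hr, 6820, 7), (36, Ada, eng, 1140, 4), (36, Ada, eng, 4330, 1), (36, Ada, eng, 6820, 7)}
(Assign ⋈ Dept) ⋈ Emp (natural join on name): {(13, Ada, eng, 1140, 4, hr, 24), (13, Ada, eng, 1140, 4, x1, 29), (13, Ada, eng, 4330, 1, hr, 24), (13, Ada, eng, 4330, 1, x1, 29), (13, Ada, eng, 6820, 7, hr, 24), (13, Ada, eng, 6820, 7, x1, 29), (24, Bo, p2, 1420, 8, qa, 34), (24, Bo, p2, 1430, 5, qa, 34), (24, Bo, p2, 1490, 8, qa, 34), (24, Bo, p2, 3870, 5, qa, 34), (3, Ada, k2, 1140, 4, hr, 24), (3, Ada, k2, 1140, 4, x1, 29), (3, Ada, k2, 4330, 1, hr, 24), (3, Ada, k2, 4330, 1, x1, 29), (3, Ada, k2, 6820, 7, hr, 24), (3, Ada, k2, 6820, 7, x1, 29), (30, Bo, ops, 1420, 8, qa, 34), (30, Bo, ops, 1430, 5, qa, 34), (30, Bo, ops, 1490, 8, qa, 34), (30, Bo, ops, 3870, 5, qa, 34), (34, Ada, hr, 1140, 4, hr, 24), (34, Ada, hr, 1140, 4, x1, 29), (34, Ada, hr, 4330, 1, hr, 24), (34, Ada, hr, 4330, 1, x1, 29), (34, Ada, hr, 6820, 7, hr, 24), (34, Ada, hr, 6820, 7, x1, 29), (36, Ada, eng, 1140, 4, hr, 24), (36, Ada, eng, 1140, 4, x1, 29), (36, Ada, eng, 4330, 1, hr, 24), (36, Ada, eng, 4330, 1, x1, 29), (36, Ada, eng, 6820, 7, hr, 24), (36, Ada, eng, 6820, 7, x1, 29)}
Apply σ_{floor < 7}; surviving tuples: {(13, Ada, eng, 1140, 4, hr, 24), (13, Ada, eng, 1140, 4, x1, 29), (13, Ada, eng, 4330, 1, hr, 24), (13, Ada, eng, 4330, 1, x1, 29), (24, Bo, p2, 1430, 5, qa, 34), (24, Bo, p2, 3870, 5, qa, 34), (3, Ada, k2, 1140, 4, hr, 24), (3, Ada, k2, 1140, 4, x1, 29), (3, Ada, k2, 4330, 1, hr, 24), (3, Ada, k2, 4330, 1, x1, 29), (30, Bo, ops, 1430, 5, qa, 34), (30, Bo, ops, 3870, 5, qa, 34), (34, Ada, hr, 1140, 4, hr, 24), (34, Ada, hr, 1140, 4, x1, 29), (34, Ada, hr, 4330, 1, hr, 24), (34, Ada, hr, 4330, 1, x1, 29), (36, Ada, eng, 1140, 4, hr, 24), (36, Ada, eng, 1140, 4, x1, 29), (36, Ada, eng, 4330, 1, hr, 24), (36, Ada, eng, 4330, 1, x1, 29)}
π_{name, floor, dept} gives {(Ada, 1, hr), (Ada, 1, x1), (Ada, 4, hr), (Ada, 4, x1), (Bo, 5, qa)} (15 duplicate(s) eliminated).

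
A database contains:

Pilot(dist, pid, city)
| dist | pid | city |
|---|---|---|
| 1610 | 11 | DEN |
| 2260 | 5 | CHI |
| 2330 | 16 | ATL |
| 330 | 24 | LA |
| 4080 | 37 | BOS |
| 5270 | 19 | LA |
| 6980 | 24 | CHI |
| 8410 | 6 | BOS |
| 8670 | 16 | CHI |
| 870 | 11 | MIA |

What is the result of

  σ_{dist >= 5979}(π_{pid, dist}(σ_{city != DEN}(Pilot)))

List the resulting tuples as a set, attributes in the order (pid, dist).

{(16, 8670), (24, 6980), (6, 8410)}

Filtering on city != DEN leaves {(2260, 5, CHI), (2330, 16, ATL), (330, 24, LA), (4080, 37, BOS), (5270, 19, LA), (6980, 24, CHI), (8410, 6, BOS), (8670, 16, CHI), (870, 11, MIA)}.
π[pid, dist]: project onto (pid, dist) → {(11, 870), (16, 2330), (16, 8670), (19, 5270), (24, 330), (24, 6980), (37, 4080), (5, 2260), (6, 8410)}
Filtering on dist >= 5979 leaves {(16, 8670), (24, 6980), (6, 8410)}.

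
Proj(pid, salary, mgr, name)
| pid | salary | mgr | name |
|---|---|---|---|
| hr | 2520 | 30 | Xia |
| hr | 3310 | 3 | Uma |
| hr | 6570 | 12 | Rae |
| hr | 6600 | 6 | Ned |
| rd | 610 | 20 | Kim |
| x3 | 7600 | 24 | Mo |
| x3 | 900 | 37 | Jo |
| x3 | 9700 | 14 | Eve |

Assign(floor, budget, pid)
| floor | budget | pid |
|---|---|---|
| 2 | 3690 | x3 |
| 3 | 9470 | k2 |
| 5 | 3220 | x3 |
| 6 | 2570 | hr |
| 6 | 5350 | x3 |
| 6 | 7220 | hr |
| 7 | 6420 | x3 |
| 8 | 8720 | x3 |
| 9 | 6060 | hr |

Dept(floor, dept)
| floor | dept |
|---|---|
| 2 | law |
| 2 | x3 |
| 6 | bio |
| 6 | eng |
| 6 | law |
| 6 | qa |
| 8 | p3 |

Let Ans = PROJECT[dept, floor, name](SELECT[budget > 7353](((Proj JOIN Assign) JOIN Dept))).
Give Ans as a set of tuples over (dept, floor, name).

{(p3, 8, Eve), (p3, 8, Jo), (p3, 8, Mo)}

Joining Proj and Assign on pid yields {(hr, 2520, 30, Xia, 6, 2570), (hr, 2520, 30, Xia, 6, 7220), (hr, 2520, 30, Xia, 9, 6060), (hr, 3310, 3, Uma, 6, 2570), (hr, 3310, 3, Uma, 6, 7220), (hr, 3310, 3, Uma, 9, 6060), (hr, 6570, 12, Rae, 6, 2570), (hr, 6570, 12, Rae, 6, 7220), (hr, 6570, 12, Rae, 9, 6060), (hr, 6600, 6, Ned, 6, 2570), (hr, 6600, 6, Ned, 6, 7220), (hr, 6600, 6, Ned, 9, 6060), (x3, 7600, 24, Mo, 2, 3690), (x3, 7600, 24, Mo, 5, 3220), (x3, 7600, 24, Mo, 6, 5350), (x3, 7600, 24, Mo, 7, 6420), (x3, 7600, 24, Mo, 8, 8720), (x3, 900, 37, Jo, 2, 3690), (x3, 900, 37, Jo, 5, 3220), (x3, 900, 37, Jo, 6, 5350), (x3, 900, 37, Jo, 7, 6420), (x3, 900, 37, Jo, 8, 8720), (x3, 9700, 14, Eve, 2, 3690), (x3, 9700, 14, Eve, 5, 3220), (x3, 9700, 14, Eve, 6, 5350), (x3, 9700, 14, Eve, 7, 6420), (x3, 9700, 14, Eve, 8, 8720)}.
Joining (Proj JOIN Assign) and Dept on floor yields {(hr, 2520, 30, Xia, 6, 2570, bio), (hr, 2520, 30, Xia, 6, 2570, eng), (hr, 2520, 30, Xia, 6, 2570, law), (hr, 2520, 30, Xia, 6, 2570, qa), (hr, 2520, 30, Xia, 6, 7220, bio), (hr, 2520, 30, Xia, 6, 7220, eng), (hr, 2520, 30, Xia, 6, 7220, law), (hr, 2520, 30, Xia, 6, 7220, qa), (hr, 3310, 3, Uma, 6, 2570, bio), (hr, 3310, 3, Uma, 6, 2570, eng), (hr, 3310, 3, Uma, 6, 2570, law), (hr, 3310, 3, Uma, 6, 2570, qa), (hr, 3310, 3, Uma, 6, 7220, bio), (hr, 3310, 3, Uma, 6, 7220, eng), (hr, 3310, 3, Uma, 6, 7220, law), (hr, 3310, 3, Uma, 6, 7220, qa), (hr, 6570, 12, Rae, 6, 2570, bio), (hr, 6570, 12, Rae, 6, 2570, eng), (hr, 6570, 12, Rae, 6, 2570, law), (hr, 6570, 12, Rae, 6, 2570, qa), (hr, 6570, 12, Rae, 6, 7220, bio), (hr, 6570, 12, Rae, 6, 7220, eng), (hr, 6570, 12, Rae, 6, 7220, law), (hr, 6570, 12, Rae, 6, 7220, qa), (hr, 6600, 6, Ned, 6, 2570, bio), (hr, 6600, 6, Ned, 6, 2570, eng), (hr, 6600, 6, Ned, 6, 2570, law), (hr, 6600, 6, Ned, 6, 2570, qa), (hr, 6600, 6, Ned, 6, 7220, bio), (hr, 6600, 6, Ned, 6, 7220, eng), (hr, 6600, 6, Ned, 6, 7220, law), (hr, 6600, 6, Ned, 6, 7220, qa), (x3, 7600, 24, Mo, 2, 3690, law), (x3, 7600, 24, Mo, 2, 3690, x3), (x3, 7600, 24, Mo, 6, 5350, bio), (x3, 7600, 24, Mo, 6, 5350, eng), (x3, 7600, 24, Mo, 6, 5350, law), (x3, 7600, 24, Mo, 6, 5350, qa), (x3, 7600, 24, Mo, 8, 8720, p3), (x3, 900, 37, Jo, 2, 3690, law), (x3, 900, 37, Jo, 2, 3690, x3), (x3, 900, 37, Jo, 6, 5350, bio), (x3, 900, 37, Jo, 6, 5350, eng), (x3, 900, 37, Jo, 6, 5350, law), (x3, 900, 37, Jo, 6, 5350, qa), (x3, 900, 37, Jo, 8, 8720, p3), (x3, 9700, 14, Eve, 2, 3690, law), (x3, 9700, 14, Eve, 2, 3690, x3), (x3, 9700, 14, Eve, 6, 5350, bio), (x3, 9700, 14, Eve, 6, 5350, eng), (x3, 9700, 14, Eve, 6, 5350, law), (x3, 9700, 14, Eve, 6, 5350, qa), (x3, 9700, 14, Eve, 8, 8720, p3)}.
Selection budget > 7353: {(x3, 7600, 24, Mo, 8, 8720, p3), (x3, 900, 37, Jo, 8, 8720, p3), (x3, 9700, 14, Eve, 8, 8720, p3)}
Projecting to dept, floor, name: {(p3, 8, Eve), (p3, 8, Jo), (p3, 8, Mo)}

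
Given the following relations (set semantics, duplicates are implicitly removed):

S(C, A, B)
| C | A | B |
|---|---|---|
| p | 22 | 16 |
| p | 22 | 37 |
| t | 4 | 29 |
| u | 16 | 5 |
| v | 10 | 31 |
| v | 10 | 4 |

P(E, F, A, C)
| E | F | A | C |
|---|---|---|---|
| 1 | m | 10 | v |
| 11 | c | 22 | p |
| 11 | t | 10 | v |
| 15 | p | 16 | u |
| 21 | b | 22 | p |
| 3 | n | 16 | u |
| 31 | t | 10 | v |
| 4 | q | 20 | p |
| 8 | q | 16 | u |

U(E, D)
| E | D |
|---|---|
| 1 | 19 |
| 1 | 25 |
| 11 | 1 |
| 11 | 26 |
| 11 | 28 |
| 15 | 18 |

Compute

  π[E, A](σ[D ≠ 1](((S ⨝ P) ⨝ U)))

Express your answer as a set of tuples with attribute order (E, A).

{(1, 10), (11, 10), (11, 22), (15, 16)}

Natural join on C, A: {(p, 22, 16, 11, c), (p, 22, 16, 21, b), (p, 22, 37, 11, c), (p, 22, 37, 21, b), (u, 16, 5, 15, p), (u, 16, 5, 3, n), (u, 16, 5, 8, q), (v, 10, 31, 1, m), (v, 10, 31, 11, t), (v, 10, 31, 31, t), (v, 10, 4, 1, m), (v, 10, 4, 11, t), (v, 10, 4, 31, t)}
Natural join on E: {(p, 22, 16, 11, c, 1), (p, 22, 16, 11, c, 26), (p, 22, 16, 11, c, 28), (p, 22, 37, 11, c, 1), (p, 22, 37, 11, c, 26), (p, 22, 37, 11, c, 28), (u, 16, 5, 15, p, 18), (v, 10, 31, 1, m, 19), (v, 10, 31, 1, m, 25), (v, 10, 31, 11, t, 1), (v, 10, 31, 11, t, 26), (v, 10, 31, 11, t, 28), (v, 10, 4, 1, m, 19), (v, 10, 4, 1, m, 25), (v, 10, 4, 11, t, 1), (v, 10, 4, 11, t, 26), (v, 10, 4, 11, t, 28)}
Apply σ_{D ≠ 1}; surviving tuples: {(p, 22, 16, 11, c, 26), (p, 22, 16, 11, c, 28), (p, 22, 37, 11, c, 26), (p, 22, 37, 11, c, 28), (u, 16, 5, 15, p, 18), (v, 10, 31, 1, m, 19), (v, 10, 31, 1, m, 25), (v, 10, 31, 11, t, 26), (v, 10, 31, 11, t, 28), (v, 10, 4, 1, m, 19), (v, 10, 4, 1, m, 25), (v, 10, 4, 11, t, 26), (v, 10, 4, 11, t, 28)}
π_{E, A} gives {(1, 10), (11, 10), (11, 22), (15, 16)} (9 duplicate(s) eliminated).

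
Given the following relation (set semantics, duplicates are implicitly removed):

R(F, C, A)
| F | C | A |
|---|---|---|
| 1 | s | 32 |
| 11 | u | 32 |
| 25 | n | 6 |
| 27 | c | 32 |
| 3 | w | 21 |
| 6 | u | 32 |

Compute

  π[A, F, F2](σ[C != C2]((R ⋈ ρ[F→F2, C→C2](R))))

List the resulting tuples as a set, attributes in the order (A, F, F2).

{(32, 1, 11), (32, 1, 27), (32, 1, 6), (32, 11, 1), (32, 11, 27), (32, 27, 1), (32, 27, 11), (32, 27, 6), (32, 6, 1), (32, 6, 27)}

ρ[F→F2, C→C2]: schema becomes (F2, C2, A); tuples unchanged.
Natural join on A: {(1, s, 32, 1, s), (1, s, 32, 11, u), (1, s, 32, 27, c), (1, s, 32, 6, u), (11, u, 32, 1, s), (11, u, 32, 11, u), (11, u, 32, 27, c), (11, u, 32, 6, u), (25, n, 6, 25, n), (27, c, 32, 1, s), (27, c, 32, 11, u), (27, c, 32, 27, c), (27, c, 32, 6, u), (3, w, 21, 3, w), (6, u, 32, 1, s), (6, u, 32, 11, u), (6, u, 32, 27, c), (6, u, 32, 6, u)}
Apply σ_{C != C2}; surviving tuples: {(1, s, 32, 11, u), (1, s, 32, 27, c), (1, s, 32, 6, u), (11, u, 32, 1, s), (11, u, 32, 27, c), (27, c, 32, 1, s), (27, c, 32, 11, u), (27, c, 32, 6, u), (6, u, 32, 1, s), (6, u, 32, 27, c)}
π[A, F, F2]: project onto (A, F, F2) → {(32, 1, 11), (32, 1, 27), (32, 1, 6), (32, 11, 1), (32, 11, 27), (32, 27, 1), (32, 27, 11), (32, 27, 6), (32, 6, 1), (32, 6, 27)}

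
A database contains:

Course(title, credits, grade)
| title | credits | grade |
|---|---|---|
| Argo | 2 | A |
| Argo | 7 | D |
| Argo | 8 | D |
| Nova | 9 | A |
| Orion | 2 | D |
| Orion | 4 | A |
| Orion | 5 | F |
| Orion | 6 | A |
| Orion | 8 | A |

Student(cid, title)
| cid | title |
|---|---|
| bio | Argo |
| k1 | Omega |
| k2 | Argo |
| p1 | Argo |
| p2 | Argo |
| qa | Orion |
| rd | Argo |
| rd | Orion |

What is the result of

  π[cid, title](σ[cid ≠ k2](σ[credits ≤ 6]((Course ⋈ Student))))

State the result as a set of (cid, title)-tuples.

Natural join on title: {(Argo, 2, A, bio), (Argo, 2, A, k2), (Argo, 2, A, p1), (Argo, 2, A, p2), (Argo, 2, A, rd), (Argo, 7, D, bio), (Argo, 7, D, k2), (Argo, 7, D, p1), (Argo, 7, D, p2), (Argo, 7, D, rd), (Argo, 8, D, bio), (Argo, 8, D, k2), (Argo, 8, D, p1), (Argo, 8, D, p2), (Argo, 8, D, rd), (Orion, 2, D, qa), (Orion, 2, D, rd), (Orion, 4, A, qa), (Orion, 4, A, rd), (Orion, 5, F, qa), (Orion, 5, F, rd), (Orion, 6, A, qa), (Orion, 6, A, rd), (Orion, 8, A, qa), (Orion, 8, A, rd)}
Apply σ_{credits ≤ 6}; surviving tuples: {(Argo, 2, A, bio), (Argo, 2, A, k2), (Argo, 2, A, p1), (Argo, 2, A, p2), (Argo, 2, A, rd), (Orion, 2, D, qa), (Orion, 2, D, rd), (Orion, 4, A, qa), (Orion, 4, A, rd), (Orion, 5, F, qa), (Orion, 5, F, rd), (Orion, 6, A, qa), (Orion, 6, A, rd)}
Apply σ_{cid ≠ k2}; surviving tuples: {(Argo, 2, A, bio), (Argo, 2, A, p1), (Argo, 2, A, p2), (Argo, 2, A, rd), (Orion, 2, D, qa), (Orion, 2, D, rd), (Orion, 4, A, qa), (Orion, 4, A, rd), (Orion, 5, F, qa), (Orion, 5, F, rd), (Orion, 6, A, qa), (Orion, 6, A, rd)}
π_{cid, title} gives {(bio, Argo), (p1, Argo), (p2, Argo), (qa, Orion), (rd, Argo), (rd, Orion)} (6 duplicate(s) eliminated).

{(bio, Argo), (p1, Argo), (p2, Argo), (qa, Orion), (rd, Argo), (rd, Orion)}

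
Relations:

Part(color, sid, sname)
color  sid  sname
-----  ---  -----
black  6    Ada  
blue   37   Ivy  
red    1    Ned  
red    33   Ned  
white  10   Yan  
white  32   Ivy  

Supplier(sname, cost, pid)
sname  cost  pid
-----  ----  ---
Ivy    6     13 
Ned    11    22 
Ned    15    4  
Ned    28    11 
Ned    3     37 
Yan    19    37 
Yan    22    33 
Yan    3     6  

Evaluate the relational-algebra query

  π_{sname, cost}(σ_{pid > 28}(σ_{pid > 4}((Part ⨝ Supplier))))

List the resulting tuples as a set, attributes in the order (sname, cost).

{(Ned, 3), (Yan, 19), (Yan, 22)}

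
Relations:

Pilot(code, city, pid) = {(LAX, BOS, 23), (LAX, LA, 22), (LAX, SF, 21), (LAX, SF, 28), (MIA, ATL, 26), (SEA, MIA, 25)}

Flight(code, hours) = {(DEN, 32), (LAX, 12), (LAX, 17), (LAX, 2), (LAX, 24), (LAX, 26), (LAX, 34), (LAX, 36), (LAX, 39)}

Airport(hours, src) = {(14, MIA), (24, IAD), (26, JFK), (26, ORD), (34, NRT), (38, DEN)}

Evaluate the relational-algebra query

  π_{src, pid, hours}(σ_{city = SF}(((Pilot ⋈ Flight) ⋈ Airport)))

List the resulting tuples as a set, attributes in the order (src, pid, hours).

{(IAD, 21, 24), (IAD, 28, 24), (JFK, 21, 26), (JFK, 28, 26), (NRT, 21, 34), (NRT, 28, 34), (ORD, 21, 26), (ORD, 28, 26)}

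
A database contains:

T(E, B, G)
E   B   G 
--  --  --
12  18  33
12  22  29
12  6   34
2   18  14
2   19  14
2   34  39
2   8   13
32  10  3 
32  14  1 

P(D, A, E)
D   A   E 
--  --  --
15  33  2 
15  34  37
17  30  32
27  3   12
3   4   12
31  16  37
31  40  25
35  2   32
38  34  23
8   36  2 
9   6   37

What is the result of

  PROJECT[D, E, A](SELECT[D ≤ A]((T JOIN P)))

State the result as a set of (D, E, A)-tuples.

Natural join on E: {(12, 18, 33, 27, 3), (12, 18, 33, 3, 4), (12, 22, 29, 27, 3), (12, 22, 29, 3, 4), (12, 6, 34, 27, 3), (12, 6, 34, 3, 4), (2, 18, 14, 15, 33), (2, 18, 14, 8, 36), (2, 19, 14, 15, 33), (2, 19, 14, 8, 36), (2, 34, 39, 15, 33), (2, 34, 39, 8, 36), (2, 8, 13, 15, 33), (2, 8, 13, 8, 36), (32, 10, 3, 17, 30), (32, 10, 3, 35, 2), (32, 14, 1, 17, 30), (32, 14, 1, 35, 2)}
Apply σ_{D ≤ A}; surviving tuples: {(12, 18, 33, 3, 4), (12, 22, 29, 3, 4), (12, 6, 34, 3, 4), (2, 18, 14, 15, 33), (2, 18, 14, 8, 36), (2, 19, 14, 15, 33), (2, 19, 14, 8, 36), (2, 34, 39, 15, 33), (2, 34, 39, 8, 36), (2, 8, 13, 15, 33), (2, 8, 13, 8, 36), (32, 10, 3, 17, 30), (32, 14, 1, 17, 30)}
Keep only column(s) D, E, A (9 duplicate(s) eliminated): {(15, 2, 33), (17, 32, 30), (3, 12, 4), (8, 2, 36)}

{(15, 2, 33), (17, 32, 30), (3, 12, 4), (8, 2, 36)}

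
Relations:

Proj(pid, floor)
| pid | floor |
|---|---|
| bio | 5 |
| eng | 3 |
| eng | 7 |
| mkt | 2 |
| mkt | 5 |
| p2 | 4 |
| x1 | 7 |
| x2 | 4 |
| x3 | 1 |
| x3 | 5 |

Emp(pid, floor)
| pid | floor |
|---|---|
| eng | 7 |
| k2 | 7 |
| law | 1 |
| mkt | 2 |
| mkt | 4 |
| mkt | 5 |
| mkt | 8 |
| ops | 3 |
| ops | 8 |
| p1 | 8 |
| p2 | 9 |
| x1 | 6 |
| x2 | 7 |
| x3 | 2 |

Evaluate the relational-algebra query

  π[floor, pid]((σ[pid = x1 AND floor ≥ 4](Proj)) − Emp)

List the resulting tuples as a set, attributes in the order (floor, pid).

{(7, x1)}

σ[pid = x1 AND floor ≥ 4]: keep tuples satisfying pid = x1 AND floor ≥ 4 → {(x1, 7)}
Set difference of the two operands is {(x1, 7)}.
π_{floor, pid} gives {(7, x1)}.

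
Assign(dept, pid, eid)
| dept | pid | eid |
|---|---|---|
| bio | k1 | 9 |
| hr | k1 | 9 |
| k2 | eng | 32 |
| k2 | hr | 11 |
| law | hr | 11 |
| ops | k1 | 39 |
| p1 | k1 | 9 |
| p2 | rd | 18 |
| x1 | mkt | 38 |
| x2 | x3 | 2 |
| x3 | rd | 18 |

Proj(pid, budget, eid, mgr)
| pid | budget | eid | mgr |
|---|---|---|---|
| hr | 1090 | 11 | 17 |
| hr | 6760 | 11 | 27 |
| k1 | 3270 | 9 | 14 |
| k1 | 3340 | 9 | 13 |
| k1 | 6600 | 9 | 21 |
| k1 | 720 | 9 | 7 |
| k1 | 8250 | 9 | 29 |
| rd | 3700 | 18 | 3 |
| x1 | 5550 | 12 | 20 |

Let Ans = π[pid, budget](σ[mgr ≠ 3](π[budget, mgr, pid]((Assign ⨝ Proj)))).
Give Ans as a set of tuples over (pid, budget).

{(hr, 1090), (hr, 6760), (k1, 3270), (k1, 3340), (k1, 6600), (k1, 720), (k1, 8250)}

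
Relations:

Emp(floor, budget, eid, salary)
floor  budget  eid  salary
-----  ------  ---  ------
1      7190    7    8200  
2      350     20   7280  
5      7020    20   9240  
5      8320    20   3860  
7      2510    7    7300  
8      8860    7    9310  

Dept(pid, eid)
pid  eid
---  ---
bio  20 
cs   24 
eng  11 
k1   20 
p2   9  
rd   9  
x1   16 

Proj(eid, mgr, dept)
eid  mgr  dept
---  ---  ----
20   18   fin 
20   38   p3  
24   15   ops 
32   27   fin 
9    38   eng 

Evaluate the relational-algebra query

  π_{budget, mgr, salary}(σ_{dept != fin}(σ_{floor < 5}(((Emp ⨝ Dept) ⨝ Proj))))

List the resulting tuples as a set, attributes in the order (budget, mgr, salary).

Emp ⋈ Dept (natural join on eid): {(2, 350, 20, 7280, bio), (2, 350, 20, 7280, k1), (5, 7020, 20, 9240, bio), (5, 7020, 20, 9240, k1), (5, 8320, 20, 3860, bio), (5, 8320, 20, 3860, k1)}
(Emp ⨝ Dept) ⋈ Proj (natural join on eid): {(2, 350, 20, 7280, bio, 18, fin), (2, 350, 20, 7280, bio, 38, p3), (2, 350, 20, 7280, k1, 18, fin), (2, 350, 20, 7280, k1, 38, p3), (5, 7020, 20, 9240, bio, 18, fin), (5, 7020, 20, 9240, bio, 38, p3), (5, 7020, 20, 9240, k1, 18, fin), (5, 7020, 20, 9240, k1, 38, p3), (5, 8320, 20, 3860, bio, 18, fin), (5, 8320, 20, 3860, bio, 38, p3), (5, 8320, 20, 3860, k1, 18, fin), (5, 8320, 20, 3860, k1, 38, p3)}
Filtering on floor < 5 leaves {(2, 350, 20, 7280, bio, 18, fin), (2, 350, 20, 7280, bio, 38, p3), (2, 350, 20, 7280, k1, 18, fin), (2, 350, 20, 7280, k1, 38, p3)}.
Filtering on dept != fin leaves {(2, 350, 20, 7280, bio, 38, p3), (2, 350, 20, 7280, k1, 38, p3)}.
Projecting to budget, mgr, salary (1 duplicate(s) eliminated): {(350, 38, 7280)}

{(350, 38, 7280)}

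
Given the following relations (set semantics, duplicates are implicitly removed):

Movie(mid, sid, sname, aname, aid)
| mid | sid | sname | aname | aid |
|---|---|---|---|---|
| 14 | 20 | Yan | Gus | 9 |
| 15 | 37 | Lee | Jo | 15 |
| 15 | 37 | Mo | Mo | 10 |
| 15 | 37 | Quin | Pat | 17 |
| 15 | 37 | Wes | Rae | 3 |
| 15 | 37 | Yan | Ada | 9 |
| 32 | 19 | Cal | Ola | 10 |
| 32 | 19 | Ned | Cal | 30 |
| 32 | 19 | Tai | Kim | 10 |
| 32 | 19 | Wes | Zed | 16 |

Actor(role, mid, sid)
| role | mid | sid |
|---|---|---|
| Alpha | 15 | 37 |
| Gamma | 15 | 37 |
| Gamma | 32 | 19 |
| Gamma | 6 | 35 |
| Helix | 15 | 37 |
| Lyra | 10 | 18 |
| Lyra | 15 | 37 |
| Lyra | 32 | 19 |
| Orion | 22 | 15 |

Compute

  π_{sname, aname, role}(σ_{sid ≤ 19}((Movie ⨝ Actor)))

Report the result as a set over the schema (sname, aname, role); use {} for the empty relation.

Natural join on mid, sid: {(15, 37, Lee, Jo, 15, Alpha), (15, 37, Lee, Jo, 15, Gamma), (15, 37, Lee, Jo, 15, Helix), (15, 37, Lee, Jo, 15, Lyra), (15, 37, Mo, Mo, 10, Alpha), (15, 37, Mo, Mo, 10, Gamma), (15, 37, Mo, Mo, 10, Helix), (15, 37, Mo, Mo, 10, Lyra), (15, 37, Quin, Pat, 17, Alpha), (15, 37, Quin, Pat, 17, Gamma), (15, 37, Quin, Pat, 17, Helix), (15, 37, Quin, Pat, 17, Lyra), (15, 37, Wes, Rae, 3, Alpha), (15, 37, Wes, Rae, 3, Gamma), (15, 37, Wes, Rae, 3, Helix), (15, 37, Wes, Rae, 3, Lyra), (15, 37, Yan, Ada, 9, Alpha), (15, 37, Yan, Ada, 9, Gamma), (15, 37, Yan, Ada, 9, Helix), (15, 37, Yan, Ada, 9, Lyra), (32, 19, Cal, Ola, 10, Gamma), (32, 19, Cal, Ola, 10, Lyra), (32, 19, Ned, Cal, 30, Gamma), (32, 19, Ned, Cal, 30, Lyra), (32, 19, Tai, Kim, 10, Gamma), (32, 19, Tai, Kim, 10, Lyra), (32, 19, Wes, Zed, 16, Gamma), (32, 19, Wes, Zed, 16, Lyra)}
Apply σ_{sid ≤ 19}; surviving tuples: {(32, 19, Cal, Ola, 10, Gamma), (32, 19, Cal, Ola, 10, Lyra), (32, 19, Ned, Cal, 30, Gamma), (32, 19, Ned, Cal, 30, Lyra), (32, 19, Tai, Kim, 10, Gamma), (32, 19, Tai, Kim, 10, Lyra), (32, 19, Wes, Zed, 16, Gamma), (32, 19, Wes, Zed, 16, Lyra)}
π_{sname, aname, role} gives {(Cal, Ola, Gamma), (Cal, Ola, Lyra), (Ned, Cal, Gamma), (Ned, Cal, Lyra), (Tai, Kim, Gamma), (Tai, Kim, Lyra), (Wes, Zed, Gamma), (Wes, Zed, Lyra)}.

{(Cal, Ola, Gamma), (Cal, Ola, Lyra), (Ned, Cal, Gamma), (Ned, Cal, Lyra), (Tai, Kim, Gamma), (Tai, Kim, Lyra), (Wes, Zed, Gamma), (Wes, Zed, Lyra)}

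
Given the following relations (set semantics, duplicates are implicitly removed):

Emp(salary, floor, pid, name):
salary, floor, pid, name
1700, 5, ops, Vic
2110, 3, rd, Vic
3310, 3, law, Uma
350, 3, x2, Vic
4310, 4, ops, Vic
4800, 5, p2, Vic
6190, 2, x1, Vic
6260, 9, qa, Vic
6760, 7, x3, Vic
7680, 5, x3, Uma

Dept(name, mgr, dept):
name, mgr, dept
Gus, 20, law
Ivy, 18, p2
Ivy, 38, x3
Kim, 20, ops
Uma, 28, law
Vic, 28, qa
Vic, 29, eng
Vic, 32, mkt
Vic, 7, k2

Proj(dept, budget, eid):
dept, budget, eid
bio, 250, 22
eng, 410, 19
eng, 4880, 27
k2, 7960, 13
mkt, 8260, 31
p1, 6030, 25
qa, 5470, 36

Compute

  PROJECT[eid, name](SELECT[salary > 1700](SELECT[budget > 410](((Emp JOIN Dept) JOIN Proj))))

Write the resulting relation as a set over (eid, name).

{(13, Vic), (27, Vic), (31, Vic), (36, Vic)}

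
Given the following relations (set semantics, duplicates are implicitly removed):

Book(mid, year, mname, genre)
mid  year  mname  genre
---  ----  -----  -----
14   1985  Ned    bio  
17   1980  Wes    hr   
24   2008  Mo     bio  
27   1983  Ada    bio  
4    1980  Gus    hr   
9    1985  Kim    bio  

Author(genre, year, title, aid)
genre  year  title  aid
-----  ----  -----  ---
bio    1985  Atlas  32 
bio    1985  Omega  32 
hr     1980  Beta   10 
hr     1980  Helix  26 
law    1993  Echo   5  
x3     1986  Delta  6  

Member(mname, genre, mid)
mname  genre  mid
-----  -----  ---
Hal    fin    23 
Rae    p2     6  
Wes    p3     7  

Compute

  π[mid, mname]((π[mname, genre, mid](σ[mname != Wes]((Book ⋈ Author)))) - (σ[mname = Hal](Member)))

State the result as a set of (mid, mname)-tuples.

{(14, Ned), (4, Gus), (9, Kim)}

Natural join on year, genre: {(14, 1985, Ned, bio, Atlas, 32), (14, 1985, Ned, bio, Omega, 32), (17, 1980, Wes, hr, Beta, 10), (17, 1980, Wes, hr, Helix, 26), (4, 1980, Gus, hr, Beta, 10), (4, 1980, Gus, hr, Helix, 26), (9, 1985, Kim, bio, Atlas, 32), (9, 1985, Kim, bio, Omega, 32)}
Selection mname != Wes: {(14, 1985, Ned, bio, Atlas, 32), (14, 1985, Ned, bio, Omega, 32), (4, 1980, Gus, hr, Beta, 10), (4, 1980, Gus, hr, Helix, 26), (9, 1985, Kim, bio, Atlas, 32), (9, 1985, Kim, bio, Omega, 32)}
π_{mname, genre, mid} gives {(Gus, hr, 4), (Kim, bio, 9), (Ned, bio, 14)} (3 duplicate(s) eliminated).
Selection mname = Hal: {(Hal, fin, 23)}
Set difference of the two operands is {(Gus, hr, 4), (Kim, bio, 9), (Ned, bio, 14)}.
π_{mid, mname} gives {(14, Ned), (4, Gus), (9, Kim)}.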